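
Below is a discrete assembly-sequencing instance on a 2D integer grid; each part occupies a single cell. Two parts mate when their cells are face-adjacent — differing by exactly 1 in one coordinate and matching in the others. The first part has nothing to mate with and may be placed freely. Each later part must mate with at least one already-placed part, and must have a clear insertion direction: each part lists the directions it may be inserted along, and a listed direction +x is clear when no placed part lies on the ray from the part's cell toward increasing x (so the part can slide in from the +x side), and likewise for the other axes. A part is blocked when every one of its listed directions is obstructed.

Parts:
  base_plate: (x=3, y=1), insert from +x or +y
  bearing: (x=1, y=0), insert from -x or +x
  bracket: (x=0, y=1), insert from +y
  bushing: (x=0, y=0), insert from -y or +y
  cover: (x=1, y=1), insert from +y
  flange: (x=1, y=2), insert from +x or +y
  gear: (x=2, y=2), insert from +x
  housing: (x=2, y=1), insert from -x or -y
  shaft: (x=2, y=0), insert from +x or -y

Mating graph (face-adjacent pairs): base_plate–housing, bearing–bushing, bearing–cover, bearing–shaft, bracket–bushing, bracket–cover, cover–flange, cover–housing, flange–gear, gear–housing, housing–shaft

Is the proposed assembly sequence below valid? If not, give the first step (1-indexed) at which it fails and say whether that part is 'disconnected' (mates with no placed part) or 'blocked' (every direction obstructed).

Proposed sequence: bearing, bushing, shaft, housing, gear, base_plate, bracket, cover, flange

Valid

1. bearing@(1, 0) [-x clear] — {bearing}
2. bushing@(0, 0) [-y clear] — {bearing, bushing}
3. shaft@(2, 0) [+x clear] — {bearing, bushing, shaft}
4. housing@(2, 1) [-x clear] — {bearing, bushing, housing, shaft}
5. gear@(2, 2) [+x clear] — {bearing, bushing, gear, housing, shaft}
6. base_plate@(3, 1) [+x clear] — {base_plate, bearing, bushing, gear, housing, shaft}
7. bracket@(0, 1) [+y clear] — {base_plate, bearing, bracket, bushing, gear, housing, shaft}
8. cover@(1, 1) [+y clear] — {base_plate, bearing, bracket, bushing, cover, gear, housing, shaft}
9. flange@(1, 2) [+y clear] — {base_plate, bearing, bracket, bushing, cover, flange, gear, housing, shaft}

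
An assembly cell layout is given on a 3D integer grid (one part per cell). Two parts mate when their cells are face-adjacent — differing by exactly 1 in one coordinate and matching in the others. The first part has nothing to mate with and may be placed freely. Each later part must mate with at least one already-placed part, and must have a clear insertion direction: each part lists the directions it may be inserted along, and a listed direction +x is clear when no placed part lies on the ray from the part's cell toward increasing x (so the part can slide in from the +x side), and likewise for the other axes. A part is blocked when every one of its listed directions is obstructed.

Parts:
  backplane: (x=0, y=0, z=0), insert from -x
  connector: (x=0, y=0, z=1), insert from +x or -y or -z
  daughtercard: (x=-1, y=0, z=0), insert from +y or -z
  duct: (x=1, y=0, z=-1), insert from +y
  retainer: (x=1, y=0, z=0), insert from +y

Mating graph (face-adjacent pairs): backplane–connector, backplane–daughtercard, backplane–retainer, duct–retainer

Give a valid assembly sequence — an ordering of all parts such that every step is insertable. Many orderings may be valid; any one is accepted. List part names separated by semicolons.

duct; retainer; backplane; daughtercard; connector

1. duct@(1, 0, -1) [+y clear] — {duct}
2. retainer@(1, 0, 0) [+y clear] — {duct, retainer}
3. backplane@(0, 0, 0) [-x clear] — {backplane, duct, retainer}
4. daughtercard@(-1, 0, 0) [+y clear] — {backplane, daughtercard, duct, retainer}
5. connector@(0, 0, 1) [+x clear] — {backplane, connector, daughtercard, duct, retainer}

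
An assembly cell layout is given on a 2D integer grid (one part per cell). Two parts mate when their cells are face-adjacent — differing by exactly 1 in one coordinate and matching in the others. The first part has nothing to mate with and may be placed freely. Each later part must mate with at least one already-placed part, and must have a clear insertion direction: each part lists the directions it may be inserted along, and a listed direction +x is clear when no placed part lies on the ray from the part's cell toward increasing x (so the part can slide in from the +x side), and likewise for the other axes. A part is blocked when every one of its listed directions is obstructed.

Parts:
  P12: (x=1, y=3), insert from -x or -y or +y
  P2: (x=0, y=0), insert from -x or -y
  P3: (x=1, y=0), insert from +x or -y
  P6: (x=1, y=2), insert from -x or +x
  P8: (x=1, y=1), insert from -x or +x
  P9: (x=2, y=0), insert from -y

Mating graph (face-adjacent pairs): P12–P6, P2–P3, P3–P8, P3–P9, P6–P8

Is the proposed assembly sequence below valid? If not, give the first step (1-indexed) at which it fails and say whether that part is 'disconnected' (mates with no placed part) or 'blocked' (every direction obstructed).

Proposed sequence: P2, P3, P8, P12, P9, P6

Invalid at step 4 (disconnected)

1. P2@(0, 0) [-x clear] — {P2}
2. P3@(1, 0) [+x clear] — {P2, P3}
3. P8@(1, 1) [-x clear] — {P2, P3, P8}
4. P12@(1, 3) — no placed neighbour ⇒ disconnected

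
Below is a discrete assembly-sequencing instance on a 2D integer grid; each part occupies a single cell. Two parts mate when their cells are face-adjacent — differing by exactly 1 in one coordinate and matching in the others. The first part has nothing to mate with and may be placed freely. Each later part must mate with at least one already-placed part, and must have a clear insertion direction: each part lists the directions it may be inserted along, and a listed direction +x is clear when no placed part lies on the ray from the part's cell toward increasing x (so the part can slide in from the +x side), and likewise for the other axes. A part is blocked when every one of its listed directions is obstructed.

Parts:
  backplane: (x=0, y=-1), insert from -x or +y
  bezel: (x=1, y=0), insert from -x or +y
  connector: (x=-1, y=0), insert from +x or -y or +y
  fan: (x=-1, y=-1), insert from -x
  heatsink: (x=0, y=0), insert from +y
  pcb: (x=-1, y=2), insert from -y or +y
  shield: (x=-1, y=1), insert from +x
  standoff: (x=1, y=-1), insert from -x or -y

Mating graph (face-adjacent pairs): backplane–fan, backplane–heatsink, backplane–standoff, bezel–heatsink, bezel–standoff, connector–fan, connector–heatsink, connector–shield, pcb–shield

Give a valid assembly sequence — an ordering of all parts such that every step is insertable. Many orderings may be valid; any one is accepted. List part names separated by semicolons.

connector; heatsink; bezel; standoff; backplane; fan; shield; pcb

1. connector@(-1, 0) [+x clear] — {connector}
2. heatsink@(0, 0) [+y clear] — {connector, heatsink}
3. bezel@(1, 0) [+y clear] — {bezel, connector, heatsink}
4. standoff@(1, -1) [-x clear] — {bezel, connector, heatsink, standoff}
5. backplane@(0, -1) [-x clear] — {backplane, bezel, connector, heatsink, standoff}
6. fan@(-1, -1) [-x clear] — {backplane, bezel, connector, fan, heatsink, standoff}
7. shield@(-1, 1) [+x clear] — {backplane, bezel, connector, fan, heatsink, shield, standoff}
8. pcb@(-1, 2) [+y clear] — {backplane, bezel, connector, fan, heatsink, pcb, shield, standoff}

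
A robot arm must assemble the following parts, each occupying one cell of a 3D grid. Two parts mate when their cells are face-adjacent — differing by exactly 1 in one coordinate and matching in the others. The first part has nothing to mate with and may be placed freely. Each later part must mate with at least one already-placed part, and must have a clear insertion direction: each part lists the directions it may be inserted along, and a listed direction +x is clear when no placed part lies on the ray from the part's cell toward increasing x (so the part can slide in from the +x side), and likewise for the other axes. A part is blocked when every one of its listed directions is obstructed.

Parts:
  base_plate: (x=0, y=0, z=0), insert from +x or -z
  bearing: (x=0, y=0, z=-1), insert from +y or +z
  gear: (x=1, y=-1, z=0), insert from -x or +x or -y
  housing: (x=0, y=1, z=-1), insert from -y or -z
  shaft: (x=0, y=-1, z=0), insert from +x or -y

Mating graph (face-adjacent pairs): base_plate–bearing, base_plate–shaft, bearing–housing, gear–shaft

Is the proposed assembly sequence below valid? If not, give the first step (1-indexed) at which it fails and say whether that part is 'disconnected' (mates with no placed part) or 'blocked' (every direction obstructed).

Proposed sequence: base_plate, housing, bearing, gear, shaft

Invalid at step 2 (disconnected)

1. base_plate@(0, 0, 0) [+x clear] — {base_plate}
2. housing@(0, 1, -1) — no placed neighbour ⇒ disconnected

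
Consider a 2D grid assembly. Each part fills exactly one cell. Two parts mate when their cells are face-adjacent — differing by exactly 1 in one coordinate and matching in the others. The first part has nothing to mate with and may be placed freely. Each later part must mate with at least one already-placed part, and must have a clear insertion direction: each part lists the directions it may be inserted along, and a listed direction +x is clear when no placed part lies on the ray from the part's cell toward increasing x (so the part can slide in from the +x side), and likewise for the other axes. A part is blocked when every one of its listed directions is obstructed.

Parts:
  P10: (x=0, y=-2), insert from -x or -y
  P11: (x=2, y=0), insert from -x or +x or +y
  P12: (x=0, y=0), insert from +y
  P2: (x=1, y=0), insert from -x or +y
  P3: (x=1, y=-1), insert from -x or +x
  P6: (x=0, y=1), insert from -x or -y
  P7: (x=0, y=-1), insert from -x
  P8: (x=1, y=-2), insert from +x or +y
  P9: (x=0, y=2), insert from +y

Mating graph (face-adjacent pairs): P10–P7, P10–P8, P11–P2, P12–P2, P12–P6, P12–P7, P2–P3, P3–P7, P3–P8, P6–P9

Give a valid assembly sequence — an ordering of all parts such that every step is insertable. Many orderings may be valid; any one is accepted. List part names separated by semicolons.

1. P8@(1, -2) [+x clear] — {P8}
2. P3@(1, -1) [-x clear] — {P3, P8}
3. P7@(0, -1) [-x clear] — {P3, P7, P8}
4. P2@(1, 0) [-x clear] — {P2, P3, P7, P8}
5. P11@(2, 0) [+x clear] — {P11, P2, P3, P7, P8}
6. P12@(0, 0) [+y clear] — {P11, P12, P2, P3, P7, P8}
7. P6@(0, 1) [-x clear] — {P11, P12, P2, P3, P6, P7, P8}
8. P9@(0, 2) [+y clear] — {P11, P12, P2, P3, P6, P7, P8, P9}
9. P10@(0, -2) [-x clear] — {P10, P11, P12, P2, P3, P6, P7, P8, P9}

P8; P3; P7; P2; P11; P12; P6; P9; P10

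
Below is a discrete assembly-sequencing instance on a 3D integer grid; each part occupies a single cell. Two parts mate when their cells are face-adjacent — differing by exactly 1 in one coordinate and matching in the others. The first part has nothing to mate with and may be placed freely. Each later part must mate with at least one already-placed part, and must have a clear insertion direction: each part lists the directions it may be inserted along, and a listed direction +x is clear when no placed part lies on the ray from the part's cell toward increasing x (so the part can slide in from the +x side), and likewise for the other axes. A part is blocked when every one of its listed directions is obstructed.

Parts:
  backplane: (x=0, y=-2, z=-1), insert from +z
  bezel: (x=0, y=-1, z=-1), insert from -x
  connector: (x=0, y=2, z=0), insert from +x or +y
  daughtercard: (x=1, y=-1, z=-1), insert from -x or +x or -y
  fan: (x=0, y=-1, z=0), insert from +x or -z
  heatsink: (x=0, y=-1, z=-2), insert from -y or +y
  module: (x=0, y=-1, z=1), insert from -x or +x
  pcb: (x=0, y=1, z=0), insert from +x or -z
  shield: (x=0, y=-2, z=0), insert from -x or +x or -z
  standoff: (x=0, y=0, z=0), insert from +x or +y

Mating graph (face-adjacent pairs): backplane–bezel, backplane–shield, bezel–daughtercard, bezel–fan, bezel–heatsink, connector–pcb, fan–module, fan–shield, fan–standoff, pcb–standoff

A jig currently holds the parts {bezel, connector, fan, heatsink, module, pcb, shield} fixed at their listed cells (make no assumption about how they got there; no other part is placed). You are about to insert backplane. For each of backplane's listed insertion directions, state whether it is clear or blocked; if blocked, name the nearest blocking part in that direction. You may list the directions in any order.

+z: blocked by shield

+z: nearest on ray is shield@(0, -2, 0) ⇒ blocked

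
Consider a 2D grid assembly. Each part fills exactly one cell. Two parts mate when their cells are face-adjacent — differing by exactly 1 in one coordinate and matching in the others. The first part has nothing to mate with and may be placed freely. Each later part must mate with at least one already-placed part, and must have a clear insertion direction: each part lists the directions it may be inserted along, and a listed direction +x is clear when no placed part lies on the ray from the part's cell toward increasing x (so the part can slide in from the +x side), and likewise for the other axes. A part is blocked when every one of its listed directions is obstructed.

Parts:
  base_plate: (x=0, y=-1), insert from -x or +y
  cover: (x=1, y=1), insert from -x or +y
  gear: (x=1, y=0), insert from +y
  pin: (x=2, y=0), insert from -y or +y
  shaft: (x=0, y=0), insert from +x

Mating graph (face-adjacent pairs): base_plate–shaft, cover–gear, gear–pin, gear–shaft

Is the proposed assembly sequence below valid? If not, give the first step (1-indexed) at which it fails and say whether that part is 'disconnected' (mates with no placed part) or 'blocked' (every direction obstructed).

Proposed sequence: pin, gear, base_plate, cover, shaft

Invalid at step 3 (disconnected)

1. pin@(2, 0) [-y clear] — {pin}
2. gear@(1, 0) [+y clear] — {gear, pin}
3. base_plate@(0, -1) — no placed neighbour ⇒ disconnected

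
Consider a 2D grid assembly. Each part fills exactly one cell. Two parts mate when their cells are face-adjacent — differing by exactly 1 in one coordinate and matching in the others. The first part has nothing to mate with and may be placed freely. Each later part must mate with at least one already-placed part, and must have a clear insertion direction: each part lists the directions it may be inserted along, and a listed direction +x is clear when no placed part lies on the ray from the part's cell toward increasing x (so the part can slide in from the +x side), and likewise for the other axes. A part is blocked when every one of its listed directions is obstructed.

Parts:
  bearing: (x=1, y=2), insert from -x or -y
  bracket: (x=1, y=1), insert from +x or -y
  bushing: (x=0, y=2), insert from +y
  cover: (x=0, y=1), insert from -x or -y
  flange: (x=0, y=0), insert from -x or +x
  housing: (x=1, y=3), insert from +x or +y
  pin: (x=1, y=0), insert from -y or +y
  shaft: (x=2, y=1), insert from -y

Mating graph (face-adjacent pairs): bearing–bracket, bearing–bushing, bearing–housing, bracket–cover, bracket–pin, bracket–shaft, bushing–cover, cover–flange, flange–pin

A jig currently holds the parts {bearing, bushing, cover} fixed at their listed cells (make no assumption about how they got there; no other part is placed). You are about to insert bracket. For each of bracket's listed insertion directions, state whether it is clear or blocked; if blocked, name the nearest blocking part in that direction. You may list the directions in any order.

+x: clear; -y: clear

+x: ray from bracket(1, 1) has no placed part ⇒ clear
-y: ray from bracket(1, 1) has no placed part ⇒ clear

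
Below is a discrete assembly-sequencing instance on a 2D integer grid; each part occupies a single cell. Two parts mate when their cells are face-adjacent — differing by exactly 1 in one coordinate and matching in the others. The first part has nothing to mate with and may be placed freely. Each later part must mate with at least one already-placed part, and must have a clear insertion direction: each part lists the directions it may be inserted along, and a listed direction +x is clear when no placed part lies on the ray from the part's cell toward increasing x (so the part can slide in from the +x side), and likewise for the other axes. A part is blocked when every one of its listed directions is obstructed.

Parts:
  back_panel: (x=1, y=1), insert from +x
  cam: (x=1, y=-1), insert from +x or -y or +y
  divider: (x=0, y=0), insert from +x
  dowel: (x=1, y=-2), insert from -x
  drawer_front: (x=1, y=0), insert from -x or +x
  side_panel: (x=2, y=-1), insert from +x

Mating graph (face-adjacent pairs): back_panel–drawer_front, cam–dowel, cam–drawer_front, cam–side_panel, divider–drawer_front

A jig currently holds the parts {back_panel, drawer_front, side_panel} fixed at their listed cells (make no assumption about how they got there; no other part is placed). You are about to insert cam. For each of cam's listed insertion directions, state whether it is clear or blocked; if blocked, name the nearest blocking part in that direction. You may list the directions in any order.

+x: blocked by side_panel; +y: blocked by drawer_front; -y: clear

+x: nearest on ray is side_panel@(2, -1) ⇒ blocked
-y: ray from cam(1, -1) has no placed part ⇒ clear
+y: nearest on ray is drawer_front@(1, 0) ⇒ blocked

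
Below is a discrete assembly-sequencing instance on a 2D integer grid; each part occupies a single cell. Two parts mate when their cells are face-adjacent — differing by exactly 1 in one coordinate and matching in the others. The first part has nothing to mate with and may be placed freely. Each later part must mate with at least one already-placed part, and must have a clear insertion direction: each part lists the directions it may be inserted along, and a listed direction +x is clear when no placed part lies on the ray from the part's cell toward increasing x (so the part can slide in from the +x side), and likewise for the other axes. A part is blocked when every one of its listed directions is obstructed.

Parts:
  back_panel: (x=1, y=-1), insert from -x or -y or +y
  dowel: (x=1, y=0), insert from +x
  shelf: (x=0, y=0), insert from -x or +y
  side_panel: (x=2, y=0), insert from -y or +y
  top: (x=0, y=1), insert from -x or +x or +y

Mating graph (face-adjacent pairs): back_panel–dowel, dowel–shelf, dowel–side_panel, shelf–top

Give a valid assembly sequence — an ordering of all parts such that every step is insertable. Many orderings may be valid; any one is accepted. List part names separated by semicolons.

1. top@(0, 1) [-x clear] — {top}
2. shelf@(0, 0) [-x clear] — {shelf, top}
3. dowel@(1, 0) [+x clear] — {dowel, shelf, top}
4. side_panel@(2, 0) [-y clear] — {dowel, shelf, side_panel, top}
5. back_panel@(1, -1) [-x clear] — {back_panel, dowel, shelf, side_panel, top}

top; shelf; dowel; side_panel; back_panel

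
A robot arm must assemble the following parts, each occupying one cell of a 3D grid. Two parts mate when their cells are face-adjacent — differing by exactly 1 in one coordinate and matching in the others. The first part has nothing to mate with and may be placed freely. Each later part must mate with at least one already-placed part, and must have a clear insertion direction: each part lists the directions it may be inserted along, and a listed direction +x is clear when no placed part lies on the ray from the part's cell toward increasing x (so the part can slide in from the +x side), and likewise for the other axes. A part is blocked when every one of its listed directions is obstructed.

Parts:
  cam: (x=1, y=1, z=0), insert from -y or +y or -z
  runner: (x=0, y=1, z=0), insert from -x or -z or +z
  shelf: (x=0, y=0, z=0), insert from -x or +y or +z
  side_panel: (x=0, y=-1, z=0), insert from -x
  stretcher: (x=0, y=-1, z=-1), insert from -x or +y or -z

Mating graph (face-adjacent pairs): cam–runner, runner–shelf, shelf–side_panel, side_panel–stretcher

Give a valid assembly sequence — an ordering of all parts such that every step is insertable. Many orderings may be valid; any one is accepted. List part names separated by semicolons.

runner; shelf; cam; side_panel; stretcher

1. runner@(0, 1, 0) [-x clear] — {runner}
2. shelf@(0, 0, 0) [-x clear] — {runner, shelf}
3. cam@(1, 1, 0) [-y clear] — {cam, runner, shelf}
4. side_panel@(0, -1, 0) [-x clear] — {cam, runner, shelf, side_panel}
5. stretcher@(0, -1, -1) [-x clear] — {cam, runner, shelf, side_panel, stretcher}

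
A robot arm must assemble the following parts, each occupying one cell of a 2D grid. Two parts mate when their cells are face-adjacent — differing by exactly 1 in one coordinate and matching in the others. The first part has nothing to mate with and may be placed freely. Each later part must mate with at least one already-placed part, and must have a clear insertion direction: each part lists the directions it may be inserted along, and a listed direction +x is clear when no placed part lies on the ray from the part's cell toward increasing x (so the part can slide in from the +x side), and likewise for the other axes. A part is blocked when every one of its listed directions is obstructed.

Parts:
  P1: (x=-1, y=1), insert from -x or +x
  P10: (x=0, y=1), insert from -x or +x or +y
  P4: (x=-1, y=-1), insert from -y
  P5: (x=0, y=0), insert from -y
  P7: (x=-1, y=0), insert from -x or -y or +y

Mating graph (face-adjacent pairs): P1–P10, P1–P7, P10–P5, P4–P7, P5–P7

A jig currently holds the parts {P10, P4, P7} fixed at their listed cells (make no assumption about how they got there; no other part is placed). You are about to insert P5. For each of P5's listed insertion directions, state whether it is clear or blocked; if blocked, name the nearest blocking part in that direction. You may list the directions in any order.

-y: ray from P5(0, 0) has no placed part ⇒ clear

-y: clear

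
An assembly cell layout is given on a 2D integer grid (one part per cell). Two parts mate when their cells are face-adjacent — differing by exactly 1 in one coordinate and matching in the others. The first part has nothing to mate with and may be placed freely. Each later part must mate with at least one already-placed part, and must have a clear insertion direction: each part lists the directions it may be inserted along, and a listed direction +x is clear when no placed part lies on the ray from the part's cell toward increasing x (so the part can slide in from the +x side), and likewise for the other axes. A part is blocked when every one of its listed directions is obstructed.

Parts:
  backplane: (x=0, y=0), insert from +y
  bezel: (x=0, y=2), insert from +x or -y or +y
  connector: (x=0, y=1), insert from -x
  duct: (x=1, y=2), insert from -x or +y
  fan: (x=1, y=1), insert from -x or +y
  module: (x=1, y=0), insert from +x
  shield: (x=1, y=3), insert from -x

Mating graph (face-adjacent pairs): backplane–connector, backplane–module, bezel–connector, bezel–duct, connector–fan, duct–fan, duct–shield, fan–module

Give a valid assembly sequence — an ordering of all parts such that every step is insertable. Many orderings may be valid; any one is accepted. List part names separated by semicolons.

module; backplane; fan; connector; bezel; duct; shield

1. module@(1, 0) [+x clear] — {module}
2. backplane@(0, 0) [+y clear] — {backplane, module}
3. fan@(1, 1) [-x clear] — {backplane, fan, module}
4. connector@(0, 1) [-x clear] — {backplane, connector, fan, module}
5. bezel@(0, 2) [+x clear] — {backplane, bezel, connector, fan, module}
6. duct@(1, 2) [+y clear] — {backplane, bezel, connector, duct, fan, module}
7. shield@(1, 3) [-x clear] — {backplane, bezel, connector, duct, fan, module, shield}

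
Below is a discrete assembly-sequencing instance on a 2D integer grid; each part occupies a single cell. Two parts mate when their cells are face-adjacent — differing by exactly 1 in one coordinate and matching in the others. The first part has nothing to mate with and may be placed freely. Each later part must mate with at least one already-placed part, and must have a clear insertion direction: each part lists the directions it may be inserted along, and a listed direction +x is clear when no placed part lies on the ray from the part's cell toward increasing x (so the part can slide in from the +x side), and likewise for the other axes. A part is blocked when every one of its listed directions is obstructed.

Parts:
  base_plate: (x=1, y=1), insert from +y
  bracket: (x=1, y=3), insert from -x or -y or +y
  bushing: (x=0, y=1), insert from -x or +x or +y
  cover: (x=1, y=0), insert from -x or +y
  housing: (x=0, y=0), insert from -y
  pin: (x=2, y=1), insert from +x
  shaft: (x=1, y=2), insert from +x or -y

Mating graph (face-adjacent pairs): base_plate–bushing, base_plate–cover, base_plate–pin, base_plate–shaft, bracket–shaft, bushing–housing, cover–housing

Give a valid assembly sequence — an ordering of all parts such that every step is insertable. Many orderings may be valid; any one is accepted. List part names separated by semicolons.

1. pin@(2, 1) [+x clear] — {pin}
2. base_plate@(1, 1) [+y clear] — {base_plate, pin}
3. bushing@(0, 1) [-x clear] — {base_plate, bushing, pin}
4. shaft@(1, 2) [+x clear] — {base_plate, bushing, pin, shaft}
5. bracket@(1, 3) [-x clear] — {base_plate, bracket, bushing, pin, shaft}
6. cover@(1, 0) [-x clear] — {base_plate, bracket, bushing, cover, pin, shaft}
7. housing@(0, 0) [-y clear] — {base_plate, bracket, bushing, cover, housing, pin, shaft}

pin; base_plate; bushing; shaft; bracket; cover; housing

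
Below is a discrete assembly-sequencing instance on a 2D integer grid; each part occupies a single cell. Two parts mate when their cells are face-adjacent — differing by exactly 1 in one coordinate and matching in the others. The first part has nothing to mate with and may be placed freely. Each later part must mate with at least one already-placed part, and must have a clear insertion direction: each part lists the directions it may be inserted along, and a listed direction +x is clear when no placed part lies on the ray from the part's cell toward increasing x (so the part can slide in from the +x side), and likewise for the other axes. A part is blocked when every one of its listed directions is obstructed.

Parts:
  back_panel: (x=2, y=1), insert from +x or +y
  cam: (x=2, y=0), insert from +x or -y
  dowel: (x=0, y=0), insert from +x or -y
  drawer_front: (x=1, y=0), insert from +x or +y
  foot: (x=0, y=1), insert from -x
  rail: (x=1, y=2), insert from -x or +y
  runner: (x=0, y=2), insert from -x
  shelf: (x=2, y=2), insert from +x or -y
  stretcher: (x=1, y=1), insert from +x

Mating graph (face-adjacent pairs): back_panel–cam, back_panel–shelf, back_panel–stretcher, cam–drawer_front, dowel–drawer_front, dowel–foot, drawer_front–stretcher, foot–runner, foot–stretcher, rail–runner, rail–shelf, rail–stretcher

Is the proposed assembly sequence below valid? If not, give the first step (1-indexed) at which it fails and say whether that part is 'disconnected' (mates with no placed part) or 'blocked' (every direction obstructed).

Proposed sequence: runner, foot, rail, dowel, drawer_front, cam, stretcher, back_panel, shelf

1. runner@(0, 2) [-x clear] — {runner}
2. foot@(0, 1) [-x clear] — {foot, runner}
3. rail@(1, 2) [+y clear] — {foot, rail, runner}
4. dowel@(0, 0) [+x clear] — {dowel, foot, rail, runner}
5. drawer_front@(1, 0) [+x clear] — {dowel, drawer_front, foot, rail, runner}
6. cam@(2, 0) [+x clear] — {cam, dowel, drawer_front, foot, rail, runner}
7. stretcher@(1, 1) [+x clear] — {cam, dowel, drawer_front, foot, rail, runner, stretcher}
8. back_panel@(2, 1) [+x clear] — {back_panel, cam, dowel, drawer_front, foot, rail, runner, stretcher}
9. shelf@(2, 2) [+x clear] — {back_panel, cam, dowel, drawer_front, foot, rail, runner, shelf, stretcher}

Valid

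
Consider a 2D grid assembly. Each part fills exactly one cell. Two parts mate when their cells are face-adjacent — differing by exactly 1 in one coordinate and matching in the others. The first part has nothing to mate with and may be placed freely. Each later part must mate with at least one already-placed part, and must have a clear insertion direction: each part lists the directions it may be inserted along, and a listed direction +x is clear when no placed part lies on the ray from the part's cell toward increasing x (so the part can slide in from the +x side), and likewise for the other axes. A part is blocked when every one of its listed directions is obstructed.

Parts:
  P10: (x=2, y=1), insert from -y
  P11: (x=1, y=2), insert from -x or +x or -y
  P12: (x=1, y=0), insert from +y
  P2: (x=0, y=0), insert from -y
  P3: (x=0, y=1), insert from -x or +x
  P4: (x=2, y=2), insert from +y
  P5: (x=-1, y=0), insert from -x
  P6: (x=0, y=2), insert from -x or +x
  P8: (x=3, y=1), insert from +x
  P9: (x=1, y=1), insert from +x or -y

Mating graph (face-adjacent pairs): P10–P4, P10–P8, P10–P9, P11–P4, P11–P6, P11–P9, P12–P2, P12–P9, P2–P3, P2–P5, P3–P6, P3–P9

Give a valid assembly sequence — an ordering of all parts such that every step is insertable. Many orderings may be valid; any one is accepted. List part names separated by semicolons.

1. P5@(-1, 0) [-x clear] — {P5}
2. P2@(0, 0) [-y clear] — {P2, P5}
3. P12@(1, 0) [+y clear] — {P12, P2, P5}
4. P9@(1, 1) [+x clear] — {P12, P2, P5, P9}
5. P11@(1, 2) [-x clear] — {P11, P12, P2, P5, P9}
6. P6@(0, 2) [-x clear] — {P11, P12, P2, P5, P6, P9}
7. P4@(2, 2) [+y clear] — {P11, P12, P2, P4, P5, P6, P9}
8. P10@(2, 1) [-y clear] — {P10, P11, P12, P2, P4, P5, P6, P9}
9. P8@(3, 1) [+x clear] — {P10, P11, P12, P2, P4, P5, P6, P8, P9}
10. P3@(0, 1) [-x clear] — {P10, P11, P12, P2, P3, P4, P5, P6, P8, P9}

P5; P2; P12; P9; P11; P6; P4; P10; P8; P3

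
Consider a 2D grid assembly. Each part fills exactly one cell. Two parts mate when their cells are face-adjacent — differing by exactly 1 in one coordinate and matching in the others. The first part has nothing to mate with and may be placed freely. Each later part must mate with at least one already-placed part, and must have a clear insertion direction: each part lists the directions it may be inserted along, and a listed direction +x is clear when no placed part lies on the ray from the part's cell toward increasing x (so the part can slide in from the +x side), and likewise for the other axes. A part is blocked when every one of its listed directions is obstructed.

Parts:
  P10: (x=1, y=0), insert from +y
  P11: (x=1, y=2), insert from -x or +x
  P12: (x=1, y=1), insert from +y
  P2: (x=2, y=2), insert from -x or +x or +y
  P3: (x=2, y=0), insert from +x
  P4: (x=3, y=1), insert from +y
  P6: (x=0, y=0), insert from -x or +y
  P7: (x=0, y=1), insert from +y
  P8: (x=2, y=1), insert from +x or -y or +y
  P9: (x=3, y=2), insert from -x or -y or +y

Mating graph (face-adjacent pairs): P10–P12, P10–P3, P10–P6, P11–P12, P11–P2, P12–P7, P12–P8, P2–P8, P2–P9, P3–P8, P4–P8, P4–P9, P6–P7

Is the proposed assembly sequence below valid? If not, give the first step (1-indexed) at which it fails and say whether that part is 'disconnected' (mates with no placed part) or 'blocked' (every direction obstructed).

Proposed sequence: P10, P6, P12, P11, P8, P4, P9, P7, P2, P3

Valid

1. P10@(1, 0) [+y clear] — {P10}
2. P6@(0, 0) [-x clear] — {P10, P6}
3. P12@(1, 1) [+y clear] — {P10, P12, P6}
4. P11@(1, 2) [-x clear] — {P10, P11, P12, P6}
5. P8@(2, 1) [+x clear] — {P10, P11, P12, P6, P8}
6. P4@(3, 1) [+y clear] — {P10, P11, P12, P4, P6, P8}
7. P9@(3, 2) [+y clear] — {P10, P11, P12, P4, P6, P8, P9}
8. P7@(0, 1) [+y clear] — {P10, P11, P12, P4, P6, P7, P8, P9}
9. P2@(2, 2) [+y clear] — {P10, P11, P12, P2, P4, P6, P7, P8, P9}
10. P3@(2, 0) [+x clear] — {P10, P11, P12, P2, P3, P4, P6, P7, P8, P9}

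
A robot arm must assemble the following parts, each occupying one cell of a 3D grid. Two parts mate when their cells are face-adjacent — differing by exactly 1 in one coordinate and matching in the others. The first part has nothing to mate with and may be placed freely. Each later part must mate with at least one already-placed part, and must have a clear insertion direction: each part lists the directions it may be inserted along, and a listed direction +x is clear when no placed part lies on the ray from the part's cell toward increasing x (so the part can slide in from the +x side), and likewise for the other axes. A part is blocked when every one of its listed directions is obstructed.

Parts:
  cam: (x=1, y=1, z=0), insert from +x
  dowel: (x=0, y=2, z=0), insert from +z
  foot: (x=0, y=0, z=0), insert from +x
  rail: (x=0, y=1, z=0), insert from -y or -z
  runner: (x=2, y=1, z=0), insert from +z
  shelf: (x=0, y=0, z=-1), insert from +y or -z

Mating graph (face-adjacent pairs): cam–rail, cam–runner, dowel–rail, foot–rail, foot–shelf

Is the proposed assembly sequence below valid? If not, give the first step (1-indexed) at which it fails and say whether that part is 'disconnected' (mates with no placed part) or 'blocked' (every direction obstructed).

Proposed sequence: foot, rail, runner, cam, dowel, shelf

1. foot@(0, 0, 0) [+x clear] — {foot}
2. rail@(0, 1, 0) [-z clear] — {foot, rail}
3. runner@(2, 1, 0) — no placed neighbour ⇒ disconnected

Invalid at step 3 (disconnected)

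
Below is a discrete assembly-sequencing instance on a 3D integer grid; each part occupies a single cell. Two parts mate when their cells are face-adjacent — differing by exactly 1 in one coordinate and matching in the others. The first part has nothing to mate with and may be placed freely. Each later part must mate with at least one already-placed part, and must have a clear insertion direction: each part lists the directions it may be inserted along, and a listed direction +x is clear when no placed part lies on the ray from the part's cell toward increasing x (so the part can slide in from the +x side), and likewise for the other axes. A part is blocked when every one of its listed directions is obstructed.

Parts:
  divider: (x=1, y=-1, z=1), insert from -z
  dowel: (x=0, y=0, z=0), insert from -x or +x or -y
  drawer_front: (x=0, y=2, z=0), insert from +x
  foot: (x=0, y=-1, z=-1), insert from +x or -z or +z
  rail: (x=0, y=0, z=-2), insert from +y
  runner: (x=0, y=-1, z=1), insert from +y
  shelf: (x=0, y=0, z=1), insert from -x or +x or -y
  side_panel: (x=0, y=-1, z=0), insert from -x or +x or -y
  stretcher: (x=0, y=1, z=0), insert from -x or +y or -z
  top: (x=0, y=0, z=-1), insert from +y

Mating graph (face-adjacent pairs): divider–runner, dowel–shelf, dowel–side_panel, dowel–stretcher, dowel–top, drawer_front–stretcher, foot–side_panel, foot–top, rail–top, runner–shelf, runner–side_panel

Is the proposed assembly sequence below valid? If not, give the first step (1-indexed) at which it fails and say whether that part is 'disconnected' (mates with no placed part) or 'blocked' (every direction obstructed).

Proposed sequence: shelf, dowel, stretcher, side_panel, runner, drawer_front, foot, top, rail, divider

1. shelf@(0, 0, 1) [-x clear] — {shelf}
2. dowel@(0, 0, 0) [-x clear] — {dowel, shelf}
3. stretcher@(0, 1, 0) [-x clear] — {dowel, shelf, stretcher}
4. side_panel@(0, -1, 0) [-x clear] — {dowel, shelf, side_panel, stretcher}
5. runner@(0, -1, 1) — +y all obstructed ⇒ blocked

Invalid at step 5 (blocked)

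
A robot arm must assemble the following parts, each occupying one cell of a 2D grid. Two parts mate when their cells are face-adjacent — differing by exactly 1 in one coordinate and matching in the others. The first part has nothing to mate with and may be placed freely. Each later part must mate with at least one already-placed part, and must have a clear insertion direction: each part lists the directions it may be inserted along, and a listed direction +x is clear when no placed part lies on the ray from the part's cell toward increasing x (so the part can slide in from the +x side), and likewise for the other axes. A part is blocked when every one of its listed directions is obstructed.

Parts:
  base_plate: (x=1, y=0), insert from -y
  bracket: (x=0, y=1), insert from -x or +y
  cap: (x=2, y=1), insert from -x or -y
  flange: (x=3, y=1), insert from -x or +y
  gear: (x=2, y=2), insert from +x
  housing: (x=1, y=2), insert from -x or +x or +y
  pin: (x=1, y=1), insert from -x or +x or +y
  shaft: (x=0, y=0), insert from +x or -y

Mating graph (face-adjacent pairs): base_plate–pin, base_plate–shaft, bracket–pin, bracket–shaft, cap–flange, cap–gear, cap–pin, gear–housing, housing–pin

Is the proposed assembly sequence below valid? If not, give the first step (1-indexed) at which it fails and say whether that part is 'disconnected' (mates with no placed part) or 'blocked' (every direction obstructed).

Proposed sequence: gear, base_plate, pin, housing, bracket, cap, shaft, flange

1. gear@(2, 2) [+x clear] — {gear}
2. base_plate@(1, 0) — no placed neighbour ⇒ disconnected

Invalid at step 2 (disconnected)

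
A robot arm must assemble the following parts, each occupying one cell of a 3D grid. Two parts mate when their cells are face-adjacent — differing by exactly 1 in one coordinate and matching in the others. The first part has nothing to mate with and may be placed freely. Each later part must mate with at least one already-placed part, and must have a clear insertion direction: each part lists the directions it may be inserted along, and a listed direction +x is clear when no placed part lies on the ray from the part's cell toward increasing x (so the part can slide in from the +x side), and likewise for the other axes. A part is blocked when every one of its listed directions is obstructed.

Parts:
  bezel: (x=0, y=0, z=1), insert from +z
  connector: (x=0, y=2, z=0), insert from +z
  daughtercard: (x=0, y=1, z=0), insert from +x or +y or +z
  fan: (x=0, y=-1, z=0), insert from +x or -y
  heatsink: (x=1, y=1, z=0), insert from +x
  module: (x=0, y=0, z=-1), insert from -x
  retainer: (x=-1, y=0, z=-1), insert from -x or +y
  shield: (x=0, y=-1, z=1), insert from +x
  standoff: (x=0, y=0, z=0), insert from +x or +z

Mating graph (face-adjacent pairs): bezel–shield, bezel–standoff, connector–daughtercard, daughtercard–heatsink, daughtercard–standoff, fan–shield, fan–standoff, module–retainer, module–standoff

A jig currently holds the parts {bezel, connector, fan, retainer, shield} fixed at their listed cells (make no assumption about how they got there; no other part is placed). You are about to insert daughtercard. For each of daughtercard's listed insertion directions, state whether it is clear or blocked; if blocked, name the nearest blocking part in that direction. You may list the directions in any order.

+x: ray from daughtercard(0, 1, 0) has no placed part ⇒ clear
+y: nearest on ray is connector@(0, 2, 0) ⇒ blocked
+z: ray from daughtercard(0, 1, 0) has no placed part ⇒ clear

+x: clear; +y: blocked by connector; +z: clear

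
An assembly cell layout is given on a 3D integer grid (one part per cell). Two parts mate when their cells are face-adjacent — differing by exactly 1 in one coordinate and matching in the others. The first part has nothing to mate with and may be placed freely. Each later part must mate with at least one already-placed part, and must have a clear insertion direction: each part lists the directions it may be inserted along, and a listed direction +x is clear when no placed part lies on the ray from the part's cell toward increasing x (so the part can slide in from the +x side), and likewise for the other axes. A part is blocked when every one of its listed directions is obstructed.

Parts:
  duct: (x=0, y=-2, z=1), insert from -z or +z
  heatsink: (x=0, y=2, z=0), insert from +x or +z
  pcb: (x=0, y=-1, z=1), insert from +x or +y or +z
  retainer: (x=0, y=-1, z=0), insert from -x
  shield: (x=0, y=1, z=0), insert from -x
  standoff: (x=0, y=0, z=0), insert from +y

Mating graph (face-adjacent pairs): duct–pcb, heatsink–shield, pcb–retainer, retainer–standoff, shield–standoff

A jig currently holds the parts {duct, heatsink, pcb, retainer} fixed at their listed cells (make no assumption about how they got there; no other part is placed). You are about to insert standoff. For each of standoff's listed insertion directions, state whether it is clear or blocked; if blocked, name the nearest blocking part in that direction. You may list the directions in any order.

+y: nearest on ray is heatsink@(0, 2, 0) ⇒ blocked

+y: blocked by heatsink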